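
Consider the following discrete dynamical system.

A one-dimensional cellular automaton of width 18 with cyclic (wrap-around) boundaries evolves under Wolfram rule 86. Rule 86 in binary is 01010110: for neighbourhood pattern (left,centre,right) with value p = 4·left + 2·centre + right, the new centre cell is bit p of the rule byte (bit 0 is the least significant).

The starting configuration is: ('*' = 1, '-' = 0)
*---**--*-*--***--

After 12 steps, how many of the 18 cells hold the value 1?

0) *---**--*-*--***--
1) **-*-****-***--***
2) -*-*----*---***---
3) **-**--***-*--**--
4) -*--***--*-***-***
5) -***--****---*---*
6) ---***---**-***-**
7) *-*--**-*-*---*--*
8) *-***-*-*-**-****-
9) *---*-*-*--*----*-
10) **-**-*-*****--**-
11) -*--*-*-----***-*-
12) *****-**---*--*-**

11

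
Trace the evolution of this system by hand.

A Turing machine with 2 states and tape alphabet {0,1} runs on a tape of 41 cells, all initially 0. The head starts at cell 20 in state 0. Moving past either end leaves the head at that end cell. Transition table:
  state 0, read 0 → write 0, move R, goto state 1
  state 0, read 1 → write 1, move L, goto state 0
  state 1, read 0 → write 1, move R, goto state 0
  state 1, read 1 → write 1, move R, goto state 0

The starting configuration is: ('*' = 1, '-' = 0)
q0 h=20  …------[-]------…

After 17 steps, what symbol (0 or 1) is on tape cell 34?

0

gen 0: q0 h=20  …------[-]------…
gen 1: q1 h=21  …------[-]------…
gen 2: q0 h=22  …-----*[-]------…
gen 3: q1 h=23  …----*-[-]------…
gen 4: q0 h=24  …---*-*[-]------…
gen 5: q1 h=25  …--*-*-[-]------…
gen 6: q0 h=26  …-*-*-*[-]------…
gen 7: q1 h=27  …*-*-*-[-]------…
gen 8: q0 h=28  …-*-*-*[-]------…
gen 9: q1 h=29  …*-*-*-[-]------…
gen 10: q0 h=30  …-*-*-*[-]------…
gen 11: q1 h=31  …*-*-*-[-]------…
gen 12: q0 h=32  …-*-*-*[-]------…
gen 13: q1 h=33  …*-*-*-[-]------…
gen 14: q0 h=34  …-*-*-*[-]------|
gen 15: q1 h=35  …*-*-*-[-]-----|
gen 16: q0 h=36  …-*-*-*[-]----|
gen 17: q1 h=37  …*-*-*-[-]---|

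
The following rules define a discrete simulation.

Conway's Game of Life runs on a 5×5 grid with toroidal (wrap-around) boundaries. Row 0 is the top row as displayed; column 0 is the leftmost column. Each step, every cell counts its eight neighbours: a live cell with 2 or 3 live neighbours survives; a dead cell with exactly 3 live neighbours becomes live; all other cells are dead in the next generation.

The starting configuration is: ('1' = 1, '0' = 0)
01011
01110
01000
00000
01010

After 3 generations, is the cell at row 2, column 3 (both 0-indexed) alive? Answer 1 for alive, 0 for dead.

0

[0] 01011
01110
01000
00000
01010
[1] 01001
01011
01000
00100
10011
[2] 01000
01011
11010
11111
11111
[3] 00000
01011
00000
00000
00000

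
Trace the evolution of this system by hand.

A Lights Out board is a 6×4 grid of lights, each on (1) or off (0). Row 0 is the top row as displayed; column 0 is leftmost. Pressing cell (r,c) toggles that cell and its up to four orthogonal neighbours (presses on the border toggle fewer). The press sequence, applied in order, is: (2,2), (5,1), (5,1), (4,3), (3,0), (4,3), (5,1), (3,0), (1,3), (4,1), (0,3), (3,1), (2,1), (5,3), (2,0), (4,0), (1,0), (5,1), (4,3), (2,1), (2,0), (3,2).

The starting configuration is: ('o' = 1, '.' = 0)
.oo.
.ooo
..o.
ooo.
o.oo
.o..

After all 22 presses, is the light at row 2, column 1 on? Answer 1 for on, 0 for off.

0

step 0: .oo.
.ooo
..o.
ooo.
o.oo
.o..
step 1: .oo.
.o.o
.o.o
oo..
o.oo
.o..
step 2: .oo.
.o.o
.o.o
oo..
oooo
o.o.
step 3: .oo.
.o.o
.o.o
oo..
o.oo
.o..
step 4: .oo.
.o.o
.o.o
oo.o
o...
.o.o
step 5: .oo.
.o.o
oo.o
...o
....
.o.o
step 6: .oo.
.o.o
oo.o
....
..oo
.o..
step 7: .oo.
.o.o
oo.o
....
.ooo
o.o.
step 8: .oo.
.o.o
.o.o
oo..
oooo
o.o.
step 9: .ooo
.oo.
.o..
oo..
oooo
o.o.
step 10: .ooo
.oo.
.o..
o...
...o
ooo.
step 11: .o..
.ooo
.o..
o...
...o
ooo.
step 12: .o..
.ooo
....
.oo.
.o.o
ooo.
step 13: .o..
..oo
ooo.
..o.
.o.o
ooo.
step 14: .o..
..oo
ooo.
..o.
.o..
oo.o
step 15: .o..
o.oo
..o.
o.o.
.o..
oo.o
step 16: .o..
o.oo
..o.
..o.
o...
.o.o
step 17: oo..
.ooo
o.o.
..o.
o...
.o.o
step 18: oo..
.ooo
o.o.
..o.
oo..
o.oo
step 19: oo..
.ooo
o.o.
..oo
oooo
o.o.
step 20: oo..
..oo
.o..
.ooo
oooo
o.o.
step 21: oo..
o.oo
o...
oooo
oooo
o.o.
step 22: oo..
o.oo
o.o.
o...
oo.o
o.o.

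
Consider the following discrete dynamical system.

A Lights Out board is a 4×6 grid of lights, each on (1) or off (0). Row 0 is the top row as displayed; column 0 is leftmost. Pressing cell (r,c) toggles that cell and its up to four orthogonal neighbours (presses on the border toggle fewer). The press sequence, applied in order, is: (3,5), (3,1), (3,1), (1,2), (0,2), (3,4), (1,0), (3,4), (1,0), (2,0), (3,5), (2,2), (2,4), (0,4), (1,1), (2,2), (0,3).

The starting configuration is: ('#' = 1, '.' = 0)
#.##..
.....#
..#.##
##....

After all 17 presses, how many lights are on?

0) #.##..
.....#
..#.##
##....
1) #.##..
.....#
..#.#.
##..##
2) #.##..
.....#
.##.#.
..#.##
3) #.##..
.....#
..#.#.
##..##
4) #..#..
.###.#
....#.
##..##
5) ###...
.#.#.#
....#.
##..##
6) ###...
.#.#.#
......
##.#..
7) .##...
#..#.#
#.....
##.#..
8) .##...
#..#.#
#...#.
##..##
9) ###...
.#.#.#
....#.
##..##
10) ###...
##.#.#
##..#.
.#..##
11) ###...
##.#.#
##..##
.#....
12) ###...
####.#
#.####
.##...
13) ###...
######
#.#...
.##.#.
14) ######
####.#
#.#...
.##.#.
15) #.####
...#.#
###...
.##.#.
16) #.####
..##.#
#..#..
.#..#.
17) #....#
..#..#
#..#..
.#..#.

8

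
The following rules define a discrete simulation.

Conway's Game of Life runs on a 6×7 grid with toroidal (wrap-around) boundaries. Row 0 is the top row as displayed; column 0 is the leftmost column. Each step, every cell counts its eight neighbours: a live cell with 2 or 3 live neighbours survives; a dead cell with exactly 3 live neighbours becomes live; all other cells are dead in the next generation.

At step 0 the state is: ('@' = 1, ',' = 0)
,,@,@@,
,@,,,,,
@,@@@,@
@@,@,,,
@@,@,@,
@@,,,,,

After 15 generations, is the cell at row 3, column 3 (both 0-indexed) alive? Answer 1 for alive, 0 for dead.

1

step 0: ,,@,@@,
,@,,,,,
@,@@@,@
@@,@,,,
@@,@,@,
@@,,,,,
step 1: @,@,,,,
@@,,,,@
,,,@@,@
,,,,,@,
,,,,@,,
@,,@,@,
step 2: ,,@,,,,
,@@@,@@
,,,,@,@
,,,@,@,
,,,,@@@
,@,@@,@
step 3: ,,,,,,@
@@@@@@@
@,,,,,@
,,,@,,,
@,@,,,@
@,@@@,@
step 4: ,,,,,,,
,@@@@,,
,,,,,,,
,@,,,,,
@,@,@@@
,,@@,,,
step 5: ,@,,@,,
,,@@,,,
,@,@,,,
@@,,,@@
@,@,@@@
,@@@@@@
step 6: @@,,,,,
,@,@@,,
,@,@@,@
,,,@,,,
,,,,,,,
,,,,,,,
step 7: @@@,,,,
,@,@@@,
@,,,,@,
,,@@@,,
,,,,,,,
,,,,,,,
step 8: @@@@@,,
,,,@@@,
,@,,,@@
,,,@@,,
,,,@,,,
,@,,,,,
step 9: @@,,,@,
,,,,,,,
,,@,,,@
,,@@@@,
,,@@@,,
@@,,@,,
step 10: @@,,,,@
@@,,,,@
,,@,@@,
,@,,,@,
,,,,,,,
@,,,@@@
step 11: ,,,,,,,
,,@,,,,
,,@,@@,
,,,,@@,
@,,,@,,
,@,,,@,
step 12: ,,,,,,,
,,,@,,,
,,,,@@,
,,,,,,@
,,,,@,@
,,,,,,,
step 13: ,,,,,,,
,,,,@,,
,,,,@@,
,,,,@,@
,,,,,@,
,,,,,,,
step 14: ,,,,,,,
,,,,@@,
,,,@@,,
,,,,@,@
,,,,,@,
,,,,,,,
step 15: ,,,,,,,
,,,@@@,
,,,@,,,
,,,@@,,
,,,,,@,
,,,,,,,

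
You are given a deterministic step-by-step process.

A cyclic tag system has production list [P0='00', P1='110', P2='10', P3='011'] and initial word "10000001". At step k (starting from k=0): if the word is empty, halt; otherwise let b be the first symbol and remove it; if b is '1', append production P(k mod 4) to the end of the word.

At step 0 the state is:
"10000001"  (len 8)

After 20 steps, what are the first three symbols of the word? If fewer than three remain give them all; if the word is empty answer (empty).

[0] "10000001"  (len 8)
[1] "000000100"  (len 9)
[2] "00000100"  (len 8)
[3] "0000100"  (len 7)
[4] "000100"  (len 6)
[5] "00100"  (len 5)
[6] "0100"  (len 4)
[7] "100"  (len 3)
[8] "00011"  (len 5)
[9] "0011"  (len 4)
[10] "011"  (len 3)
[11] "11"  (len 2)
[12] "1011"  (len 4)
[13] "01100"  (len 5)
[14] "1100"  (len 4)
[15] "10010"  (len 5)
[16] "0010011"  (len 7)
[17] "010011"  (len 6)
[18] "10011"  (len 5)
[19] "001110"  (len 6)
[20] "01110"  (len 5)

011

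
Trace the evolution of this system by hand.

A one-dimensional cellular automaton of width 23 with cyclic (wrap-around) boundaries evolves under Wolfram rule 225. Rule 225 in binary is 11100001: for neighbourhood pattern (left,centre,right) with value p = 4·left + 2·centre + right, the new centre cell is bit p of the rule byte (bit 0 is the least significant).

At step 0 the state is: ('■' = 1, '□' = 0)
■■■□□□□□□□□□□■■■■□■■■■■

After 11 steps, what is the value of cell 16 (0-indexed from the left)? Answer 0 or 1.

1

[0] ■■■□□□□□□□□□□■■■■□■■■■■
[1] ■■■□■■■■■■■■□□■■■■□■■■■
[2] ■■■■□■■■■■■■□□□■■■■□■■■
[3] ■■■■■□■■■■■■□■□□■■■■□■■
[4] ■■■■■■□■■■■■■□□□□■■■■□■
[5] ■■■■■■■□■■■■■□■■□□■■■■□
[6] □■■■■■■■□■■■■■□■□□□■■■■
[7] ■□■■■■■■■□■■■■■□□■□□■■■
[8] ■■□■■■■■■■□■■■■□□□□□□■■
[9] ■■■□■■■■■■■□■■■□■■■■□□■
[10] ■■■■□■■■■■■■□■■■□■■■□□□
[11] □■■■■□■■■■■■■□■■■□■■□■□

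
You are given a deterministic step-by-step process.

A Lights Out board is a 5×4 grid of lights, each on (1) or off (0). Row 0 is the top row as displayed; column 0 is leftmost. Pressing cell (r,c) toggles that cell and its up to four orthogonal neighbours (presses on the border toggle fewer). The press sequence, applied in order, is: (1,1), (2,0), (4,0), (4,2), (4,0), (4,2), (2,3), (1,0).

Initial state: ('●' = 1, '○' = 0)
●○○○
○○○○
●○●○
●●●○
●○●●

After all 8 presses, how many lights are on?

12

gen 0: ●○○○
○○○○
●○●○
●●●○
●○●●
gen 1: ●●○○
●●●○
●●●○
●●●○
●○●●
gen 2: ●●○○
○●●○
○○●○
○●●○
●○●●
gen 3: ●●○○
○●●○
○○●○
●●●○
○●●●
gen 4: ●●○○
○●●○
○○●○
●●○○
○○○○
gen 5: ●●○○
○●●○
○○●○
○●○○
●●○○
gen 6: ●●○○
○●●○
○○●○
○●●○
●○●●
gen 7: ●●○○
○●●●
○○○●
○●●●
●○●●
gen 8: ○●○○
●○●●
●○○●
○●●●
●○●●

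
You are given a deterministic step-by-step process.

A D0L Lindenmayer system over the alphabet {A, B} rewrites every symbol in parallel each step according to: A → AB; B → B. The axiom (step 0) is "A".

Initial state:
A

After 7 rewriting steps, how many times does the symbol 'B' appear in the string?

7

gen 0: A
gen 1: AB
gen 2: ABB
gen 3: ABBB
gen 4: ABBBB
gen 5: ABBBBB
gen 6: ABBBBBB
gen 7: ABBBBBBB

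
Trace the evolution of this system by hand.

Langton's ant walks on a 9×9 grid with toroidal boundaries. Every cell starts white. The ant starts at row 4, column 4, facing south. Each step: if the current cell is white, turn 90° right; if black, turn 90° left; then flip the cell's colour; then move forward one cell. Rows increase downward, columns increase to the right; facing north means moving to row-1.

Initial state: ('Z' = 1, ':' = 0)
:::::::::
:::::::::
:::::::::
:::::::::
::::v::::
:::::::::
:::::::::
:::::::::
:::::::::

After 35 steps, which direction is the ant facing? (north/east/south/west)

step 0: :::::::::
:::::::::
:::::::::
:::::::::
::::v::::
:::::::::
:::::::::
:::::::::
:::::::::
step 1: :::::::::
:::::::::
:::::::::
:::::::::
:::<Z::::
:::::::::
:::::::::
:::::::::
:::::::::
step 2: :::::::::
:::::::::
:::::::::
:::^:::::
:::ZZ::::
:::::::::
:::::::::
:::::::::
:::::::::
step 3: :::::::::
:::::::::
:::::::::
:::Z>::::
:::ZZ::::
:::::::::
:::::::::
:::::::::
:::::::::
step 4: :::::::::
:::::::::
:::::::::
:::ZZ::::
:::Zv::::
:::::::::
:::::::::
:::::::::
:::::::::
step 5: :::::::::
:::::::::
:::::::::
:::ZZ::::
:::Z:>:::
:::::::::
:::::::::
:::::::::
:::::::::
step 6: :::::::::
:::::::::
:::::::::
:::ZZ::::
:::Z:Z:::
:::::v:::
:::::::::
:::::::::
:::::::::
step 7: :::::::::
:::::::::
:::::::::
:::ZZ::::
:::Z:Z:::
::::<Z:::
:::::::::
:::::::::
:::::::::
step 8: :::::::::
:::::::::
:::::::::
:::ZZ::::
:::Z^Z:::
::::ZZ:::
:::::::::
:::::::::
:::::::::
step 9: :::::::::
:::::::::
:::::::::
:::ZZ::::
:::ZZ>:::
::::ZZ:::
:::::::::
:::::::::
:::::::::
step 10: :::::::::
:::::::::
:::::::::
:::ZZ^:::
:::ZZ::::
::::ZZ:::
:::::::::
:::::::::
:::::::::
step 11: :::::::::
:::::::::
:::::::::
:::ZZZ>::
:::ZZ::::
::::ZZ:::
:::::::::
:::::::::
:::::::::
step 12: :::::::::
:::::::::
:::::::::
:::ZZZZ::
:::ZZ:v::
::::ZZ:::
:::::::::
:::::::::
:::::::::
step 13: :::::::::
:::::::::
:::::::::
:::ZZZZ::
:::ZZ<Z::
::::ZZ:::
:::::::::
:::::::::
:::::::::
step 14: :::::::::
:::::::::
:::::::::
:::ZZ^Z::
:::ZZZZ::
::::ZZ:::
:::::::::
:::::::::
:::::::::
step 15: :::::::::
:::::::::
:::::::::
:::Z<:Z::
:::ZZZZ::
::::ZZ:::
:::::::::
:::::::::
:::::::::
step 16: :::::::::
:::::::::
:::::::::
:::Z::Z::
:::ZvZZ::
::::ZZ:::
:::::::::
:::::::::
:::::::::
step 17: :::::::::
:::::::::
:::::::::
:::Z::Z::
:::Z:>Z::
::::ZZ:::
:::::::::
:::::::::
:::::::::
step 18: :::::::::
:::::::::
:::::::::
:::Z:^Z::
:::Z::Z::
::::ZZ:::
:::::::::
:::::::::
:::::::::
step 19: :::::::::
:::::::::
:::::::::
:::Z:Z>::
:::Z::Z::
::::ZZ:::
:::::::::
:::::::::
:::::::::
step 20: :::::::::
:::::::::
::::::^::
:::Z:Z:::
:::Z::Z::
::::ZZ:::
:::::::::
:::::::::
:::::::::
step 21: :::::::::
:::::::::
::::::Z>:
:::Z:Z:::
:::Z::Z::
::::ZZ:::
:::::::::
:::::::::
:::::::::
step 22: :::::::::
:::::::::
::::::ZZ:
:::Z:Z:v:
:::Z::Z::
::::ZZ:::
:::::::::
:::::::::
:::::::::
step 23: :::::::::
:::::::::
::::::ZZ:
:::Z:Z<Z:
:::Z::Z::
::::ZZ:::
:::::::::
:::::::::
:::::::::
step 24: :::::::::
:::::::::
::::::^Z:
:::Z:ZZZ:
:::Z::Z::
::::ZZ:::
:::::::::
:::::::::
:::::::::
step 25: :::::::::
:::::::::
:::::<:Z:
:::Z:ZZZ:
:::Z::Z::
::::ZZ:::
:::::::::
:::::::::
:::::::::
step 26: :::::::::
:::::^:::
:::::Z:Z:
:::Z:ZZZ:
:::Z::Z::
::::ZZ:::
:::::::::
:::::::::
:::::::::
step 27: :::::::::
:::::Z>::
:::::Z:Z:
:::Z:ZZZ:
:::Z::Z::
::::ZZ:::
:::::::::
:::::::::
:::::::::
step 28: :::::::::
:::::ZZ::
:::::ZvZ:
:::Z:ZZZ:
:::Z::Z::
::::ZZ:::
:::::::::
:::::::::
:::::::::
step 29: :::::::::
:::::ZZ::
:::::<ZZ:
:::Z:ZZZ:
:::Z::Z::
::::ZZ:::
:::::::::
:::::::::
:::::::::
step 30: :::::::::
:::::ZZ::
::::::ZZ:
:::Z:vZZ:
:::Z::Z::
::::ZZ:::
:::::::::
:::::::::
:::::::::
step 31: :::::::::
:::::ZZ::
::::::ZZ:
:::Z::>Z:
:::Z::Z::
::::ZZ:::
:::::::::
:::::::::
:::::::::
step 32: :::::::::
:::::ZZ::
::::::^Z:
:::Z:::Z:
:::Z::Z::
::::ZZ:::
:::::::::
:::::::::
:::::::::
step 33: :::::::::
:::::ZZ::
:::::<:Z:
:::Z:::Z:
:::Z::Z::
::::ZZ:::
:::::::::
:::::::::
:::::::::
step 34: :::::::::
:::::^Z::
:::::Z:Z:
:::Z:::Z:
:::Z::Z::
::::ZZ:::
:::::::::
:::::::::
:::::::::
step 35: :::::::::
::::<:Z::
:::::Z:Z:
:::Z:::Z:
:::Z::Z::
::::ZZ:::
:::::::::
:::::::::
:::::::::

west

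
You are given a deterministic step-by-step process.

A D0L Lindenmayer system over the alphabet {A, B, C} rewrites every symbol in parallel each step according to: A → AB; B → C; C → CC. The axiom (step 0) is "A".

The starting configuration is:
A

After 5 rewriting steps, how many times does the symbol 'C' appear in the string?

step 0: A
step 1: AB
step 2: ABC
step 3: ABCCC
step 4: ABCCCCCCC
step 5: ABCCCCCCCCCCCCCCC

15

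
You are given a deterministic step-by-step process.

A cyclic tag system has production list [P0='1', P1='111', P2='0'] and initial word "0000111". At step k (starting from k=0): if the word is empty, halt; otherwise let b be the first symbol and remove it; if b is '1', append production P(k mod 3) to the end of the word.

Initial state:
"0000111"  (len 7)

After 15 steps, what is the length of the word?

0) "0000111"  (len 7)
1) "000111"  (len 6)
2) "00111"  (len 5)
3) "0111"  (len 4)
4) "111"  (len 3)
5) "11111"  (len 5)
6) "11110"  (len 5)
7) "11101"  (len 5)
8) "1101111"  (len 7)
9) "1011110"  (len 7)
10) "0111101"  (len 7)
11) "111101"  (len 6)
12) "111010"  (len 6)
13) "110101"  (len 6)
14) "10101111"  (len 8)
15) "01011110"  (len 8)

8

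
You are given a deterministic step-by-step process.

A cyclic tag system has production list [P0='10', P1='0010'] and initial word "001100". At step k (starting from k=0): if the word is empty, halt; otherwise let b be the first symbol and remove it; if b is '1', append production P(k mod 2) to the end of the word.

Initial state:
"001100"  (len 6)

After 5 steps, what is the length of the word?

7

k=0  "001100"  (len 6)
k=1  "01100"  (len 5)
k=2  "1100"  (len 4)
k=3  "10010"  (len 5)
k=4  "00100010"  (len 8)
k=5  "0100010"  (len 7)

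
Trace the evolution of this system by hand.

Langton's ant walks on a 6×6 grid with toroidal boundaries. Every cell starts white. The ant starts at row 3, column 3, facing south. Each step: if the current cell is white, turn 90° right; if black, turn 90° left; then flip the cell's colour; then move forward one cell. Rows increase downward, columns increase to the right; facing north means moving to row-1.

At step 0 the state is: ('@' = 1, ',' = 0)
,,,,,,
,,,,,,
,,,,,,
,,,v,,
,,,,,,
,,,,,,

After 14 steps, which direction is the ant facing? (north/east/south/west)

gen 0: ,,,,,,
,,,,,,
,,,,,,
,,,v,,
,,,,,,
,,,,,,
gen 1: ,,,,,,
,,,,,,
,,,,,,
,,<@,,
,,,,,,
,,,,,,
gen 2: ,,,,,,
,,,,,,
,,^,,,
,,@@,,
,,,,,,
,,,,,,
gen 3: ,,,,,,
,,,,,,
,,@>,,
,,@@,,
,,,,,,
,,,,,,
gen 4: ,,,,,,
,,,,,,
,,@@,,
,,@v,,
,,,,,,
,,,,,,
gen 5: ,,,,,,
,,,,,,
,,@@,,
,,@,>,
,,,,,,
,,,,,,
gen 6: ,,,,,,
,,,,,,
,,@@,,
,,@,@,
,,,,v,
,,,,,,
gen 7: ,,,,,,
,,,,,,
,,@@,,
,,@,@,
,,,<@,
,,,,,,
gen 8: ,,,,,,
,,,,,,
,,@@,,
,,@^@,
,,,@@,
,,,,,,
gen 9: ,,,,,,
,,,,,,
,,@@,,
,,@@>,
,,,@@,
,,,,,,
gen 10: ,,,,,,
,,,,,,
,,@@^,
,,@@,,
,,,@@,
,,,,,,
gen 11: ,,,,,,
,,,,,,
,,@@@>
,,@@,,
,,,@@,
,,,,,,
gen 12: ,,,,,,
,,,,,,
,,@@@@
,,@@,v
,,,@@,
,,,,,,
gen 13: ,,,,,,
,,,,,,
,,@@@@
,,@@<@
,,,@@,
,,,,,,
gen 14: ,,,,,,
,,,,,,
,,@@^@
,,@@@@
,,,@@,
,,,,,,

north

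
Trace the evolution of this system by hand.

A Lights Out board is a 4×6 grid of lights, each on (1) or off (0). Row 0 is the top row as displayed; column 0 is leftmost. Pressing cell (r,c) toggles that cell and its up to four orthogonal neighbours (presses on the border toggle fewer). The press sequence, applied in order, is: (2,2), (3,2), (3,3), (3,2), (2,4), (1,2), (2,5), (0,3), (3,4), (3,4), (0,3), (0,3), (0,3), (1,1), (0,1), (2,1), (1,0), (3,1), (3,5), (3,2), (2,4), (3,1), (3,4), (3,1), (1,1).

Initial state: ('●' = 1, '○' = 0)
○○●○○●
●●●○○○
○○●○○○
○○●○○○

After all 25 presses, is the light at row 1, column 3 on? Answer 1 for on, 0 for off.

t=0: ○○●○○●
●●●○○○
○○●○○○
○○●○○○
t=1: ○○●○○●
●●○○○○
○●○●○○
○○○○○○
t=2: ○○●○○●
●●○○○○
○●●●○○
○●●●○○
t=3: ○○●○○●
●●○○○○
○●●○○○
○●○○●○
t=4: ○○●○○●
●●○○○○
○●○○○○
○○●●●○
t=5: ○○●○○●
●●○○●○
○●○●●●
○○●●○○
t=6: ○○○○○●
●○●●●○
○●●●●●
○○●●○○
t=7: ○○○○○●
●○●●●●
○●●●○○
○○●●○●
t=8: ○○●●●●
●○●○●●
○●●●○○
○○●●○●
t=9: ○○●●●●
●○●○●●
○●●●●○
○○●○●○
t=10: ○○●●●●
●○●○●●
○●●●○○
○○●●○●
t=11: ○○○○○●
●○●●●●
○●●●○○
○○●●○●
t=12: ○○●●●●
●○●○●●
○●●●○○
○○●●○●
t=13: ○○○○○●
●○●●●●
○●●●○○
○○●●○●
t=14: ○●○○○●
○●○●●●
○○●●○○
○○●●○●
t=15: ●○●○○●
○○○●●●
○○●●○○
○○●●○●
t=16: ●○●○○●
○●○●●●
●●○●○○
○●●●○●
t=17: ○○●○○●
●○○●●●
○●○●○○
○●●●○●
t=18: ○○●○○●
●○○●●●
○○○●○○
●○○●○●
t=19: ○○●○○●
●○○●●●
○○○●○●
●○○●●○
t=20: ○○●○○●
●○○●●●
○○●●○●
●●●○●○
t=21: ○○●○○●
●○○●○●
○○●○●○
●●●○○○
t=22: ○○●○○●
●○○●○●
○●●○●○
○○○○○○
t=23: ○○●○○●
●○○●○●
○●●○○○
○○○●●●
t=24: ○○●○○●
●○○●○●
○○●○○○
●●●●●●
t=25: ○●●○○●
○●●●○●
○●●○○○
●●●●●●

1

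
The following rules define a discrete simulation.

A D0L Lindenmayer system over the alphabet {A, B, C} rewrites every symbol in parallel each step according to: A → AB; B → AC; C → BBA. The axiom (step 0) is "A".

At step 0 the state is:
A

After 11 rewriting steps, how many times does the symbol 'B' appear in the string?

1624

[0] A
[1] AB
[2] ABAC
[3] ABACABBBA
[4] ABACABBBAABACACACAB
[5] ABACABBBAABACACACABABACABBBAABBBAABBBAABAC
[6] ABACABBBAABACACACABABACABBBAABBBAABBBAABACABACABBBAABACACACABABACACACABABACACACABABACABBBA
[7] ABACABBBAABACACACABABACABBBAABBBAABBBAABACABACABBBAABACACA…BAABBBAABBBAABACABACABBBAABBBAABBBAABACABACABBBAABACACACAB  (len 197)
[8] ABACABBBAABACACACABABACABBBAABBBAABBBAABACABACABBBAABACACA…CACACABABACABBBAABACABBBAABACACACABABACABBBAABBBAABBBAABAC  (len 425)
[9] ABACABBBAABACACACABABACABBBAABBBAABBBAABACABACABBBAABACACA…AABBBAABACABACABBBAABACACACABABACACACABABACACACABABACABBBA  (len 926)
[10] ABACABBBAABACACACABABACABBBAABBBAABBBAABACABACABBBAABACACA…BAABBBAABBBAABACABACABBBAABBBAABBBAABACABACABBBAABACACACAB  (len 2004)
[11] ABACABBBAABACACACABABACABBBAABBBAABBBAABACABACABBBAABACACA…CACACABABACABBBAABACABBBAABACACACABABACABBBAABBBAABBBAABAC  (len 4357)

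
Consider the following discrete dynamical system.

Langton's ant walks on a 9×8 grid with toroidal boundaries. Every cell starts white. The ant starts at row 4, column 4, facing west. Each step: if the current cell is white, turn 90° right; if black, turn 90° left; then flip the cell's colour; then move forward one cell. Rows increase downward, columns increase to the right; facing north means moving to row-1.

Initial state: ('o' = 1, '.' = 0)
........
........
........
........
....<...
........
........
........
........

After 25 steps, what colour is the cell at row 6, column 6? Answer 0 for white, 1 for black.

0) ........
........
........
........
....<...
........
........
........
........
1) ........
........
........
....^...
....o...
........
........
........
........
2) ........
........
........
....o>..
....o...
........
........
........
........
3) ........
........
........
....oo..
....ov..
........
........
........
........
4) ........
........
........
....oo..
....<o..
........
........
........
........
5) ........
........
........
....oo..
.....o..
....v...
........
........
........
6) ........
........
........
....oo..
.....o..
...<o...
........
........
........
7) ........
........
........
....oo..
...^.o..
...oo...
........
........
........
8) ........
........
........
....oo..
...o>o..
...oo...
........
........
........
9) ........
........
........
....oo..
...ooo..
...ov...
........
........
........
10) ........
........
........
....oo..
...ooo..
...o.>..
........
........
........
11) ........
........
........
....oo..
...ooo..
...o.o..
.....v..
........
........
12) ........
........
........
....oo..
...ooo..
...o.o..
....<o..
........
........
13) ........
........
........
....oo..
...ooo..
...o^o..
....oo..
........
........
14) ........
........
........
....oo..
...ooo..
...oo>..
....oo..
........
........
15) ........
........
........
....oo..
...oo^..
...oo...
....oo..
........
........
16) ........
........
........
....oo..
...o<...
...oo...
....oo..
........
........
17) ........
........
........
....oo..
...o....
...ov...
....oo..
........
........
18) ........
........
........
....oo..
...o....
...o.>..
....oo..
........
........
19) ........
........
........
....oo..
...o....
...o.o..
....ov..
........
........
20) ........
........
........
....oo..
...o....
...o.o..
....o.>.
........
........
21) ........
........
........
....oo..
...o....
...o.o..
....o.o.
......v.
........
22) ........
........
........
....oo..
...o....
...o.o..
....o.o.
.....<o.
........
23) ........
........
........
....oo..
...o....
...o.o..
....o^o.
.....oo.
........
24) ........
........
........
....oo..
...o....
...o.o..
....oo>.
.....oo.
........
25) ........
........
........
....oo..
...o....
...o.o^.
....oo..
.....oo.
........

0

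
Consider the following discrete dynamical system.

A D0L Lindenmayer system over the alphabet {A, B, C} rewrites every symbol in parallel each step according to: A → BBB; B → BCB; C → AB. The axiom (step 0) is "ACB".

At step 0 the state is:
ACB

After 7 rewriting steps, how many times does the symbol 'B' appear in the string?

2431

0) ACB
1) BBBABBCB
2) BCBBCBBCBBBBBCBBCBABBCB
3) BCBABBCBBCBABBCBBCBABBCBBCBBCBBCBBCBABBCBBCBABBCBBBBBCBBCBABBCB
4) BCBABBCBBBBBCBBCBABBCBBCBABBCBBBBBCBBCBABBCBBCBABBCBBBBBCB…ABBCBBBBBCBBCBABBCBBCBBCBBCBBCBABBCBBCBABBCBBBBBCBBCBABBCB  (len 173)
5) BCBABBCBBBBBCBBCBABBCBBCBBCBBCBBCBABBCBBCBABBCBBBBBCBBCBAB…ABBCBBBBBCBBCBABBCBBCBBCBBCBBCBABBCBBCBABBCBBBBBCBBCBABBCB  (len 478)
6) BCBABBCBBBBBCBBCBABBCBBCBBCBBCBBCBABBCBBCBABBCBBBBBCBBCBAB…ABBCBBBBBCBBCBABBCBBCBBCBBCBBCBABBCBBCBABBCBBBBBCBBCBABBCB  (len 1318)
7) BCBABBCBBBBBCBBCBABBCBBCBBCBBCBBCBABBCBBCBABBCBBBBBCBBCBAB…ABBCBBBBBCBBCBABBCBBCBBCBBCBBCBABBCBBCBABBCBBBBBCBBCBABBCB  (len 3633)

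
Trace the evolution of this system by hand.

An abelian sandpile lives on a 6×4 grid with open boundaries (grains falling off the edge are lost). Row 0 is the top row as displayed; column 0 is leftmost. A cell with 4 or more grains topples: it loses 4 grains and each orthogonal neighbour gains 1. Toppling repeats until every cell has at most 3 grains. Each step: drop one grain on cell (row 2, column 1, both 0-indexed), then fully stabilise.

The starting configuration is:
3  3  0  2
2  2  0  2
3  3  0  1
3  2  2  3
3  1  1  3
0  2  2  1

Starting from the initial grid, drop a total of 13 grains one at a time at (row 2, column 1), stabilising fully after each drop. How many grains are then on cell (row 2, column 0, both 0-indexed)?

t=0: 3  3  0  2
2  2  0  2
3  3  0  1
3  2  2  3
3  1  1  3
0  2  2  1
t=1: 3  3  0  2
3  3  0  2
1  2  1  1
2  0  3  3
0  3  1  3
1  2  2  1
t=2: 3  3  0  2
3  3  0  2
1  3  1  1
2  0  3  3
0  3  1  3
1  2  2  1
t=3: 1  1  1  2
1  2  1  2
3  1  2  1
2  1  3  3
0  3  1  3
1  2  2  1
t=4: 1  1  1  2
1  2  1  2
3  2  2  1
2  1  3  3
0  3  1  3
1  2  2  1
t=5: 1  1  1  2
1  2  1  2
3  3  2  1
2  1  3  3
0  3  1  3
1  2  2  1
t=6: 1  1  1  2
2  3  1  2
0  1  3  1
3  2  3  3
0  3  1  3
1  2  2  1
t=7: 1  1  1  2
2  3  1  2
0  2  3  1
3  2  3  3
0  3  1  3
1  2  2  1
t=8: 1  1  1  2
2  3  1  2
0  3  3  1
3  2  3  3
0  3  1  3
1  2  2  1
t=9: 1  2  1  2
3  0  3  2
2  3  1  3
0  2  3  1
2  1  0  1
1  3  3  2
t=10: 1  2  1  2
3  1  3  2
3  0  2  3
0  3  3  1
2  1  0  1
1  3  3  2
t=11: 1  2  1  2
3  1  3  2
3  1  2  3
0  3  3  1
2  1  0  1
1  3  3  2
t=12: 1  2  1  2
3  1  3  2
3  2  2  3
0  3  3  1
2  1  0  1
1  3  3  2
t=13: 1  2  1  2
3  1  3  2
3  3  2  3
0  3  3  1
2  1  0  1
1  3  3  2

3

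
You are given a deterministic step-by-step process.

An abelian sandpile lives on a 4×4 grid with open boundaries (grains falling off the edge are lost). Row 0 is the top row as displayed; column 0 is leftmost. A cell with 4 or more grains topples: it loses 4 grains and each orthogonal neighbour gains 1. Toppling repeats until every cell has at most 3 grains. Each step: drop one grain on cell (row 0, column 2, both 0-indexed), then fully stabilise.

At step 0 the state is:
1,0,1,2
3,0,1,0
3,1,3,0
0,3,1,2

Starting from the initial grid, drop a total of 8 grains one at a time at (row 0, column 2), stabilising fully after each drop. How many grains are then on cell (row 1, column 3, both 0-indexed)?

1

[0] 1,0,1,2
3,0,1,0
3,1,3,0
0,3,1,2
[1] 1,0,2,2
3,0,1,0
3,1,3,0
0,3,1,2
[2] 1,0,3,2
3,0,1,0
3,1,3,0
0,3,1,2
[3] 1,1,0,3
3,0,2,0
3,1,3,0
0,3,1,2
[4] 1,1,1,3
3,0,2,0
3,1,3,0
0,3,1,2
[5] 1,1,2,3
3,0,2,0
3,1,3,0
0,3,1,2
[6] 1,1,3,3
3,0,2,0
3,1,3,0
0,3,1,2
[7] 1,2,1,0
3,0,3,1
3,1,3,0
0,3,1,2
[8] 1,2,2,0
3,0,3,1
3,1,3,0
0,3,1,2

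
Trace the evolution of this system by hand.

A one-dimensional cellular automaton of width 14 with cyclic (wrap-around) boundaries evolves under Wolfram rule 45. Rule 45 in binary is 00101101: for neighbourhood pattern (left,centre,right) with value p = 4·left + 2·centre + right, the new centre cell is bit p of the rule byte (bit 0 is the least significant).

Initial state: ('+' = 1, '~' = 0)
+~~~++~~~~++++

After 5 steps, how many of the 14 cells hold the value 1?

6

gen 0: +~~~++~~~~++++
gen 1: ~~+~+~~++~+~~~
gen 2: +~+++~~+~++~++
gen 3: ~++~~~~+++~++~
gen 4: ~+~~++~+~~++~~
gen 5: ~+~~+~++~~+~~+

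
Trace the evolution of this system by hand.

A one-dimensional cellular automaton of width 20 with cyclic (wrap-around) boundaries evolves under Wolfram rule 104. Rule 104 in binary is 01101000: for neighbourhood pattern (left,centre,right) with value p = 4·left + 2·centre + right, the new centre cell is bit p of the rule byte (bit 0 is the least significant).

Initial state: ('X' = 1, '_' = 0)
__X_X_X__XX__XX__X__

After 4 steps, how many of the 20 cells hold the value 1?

t=0: __X_X_X__XX__XX__X__
t=1: ___X_X___XX__XX_____
t=2: ____X____XX__XX_____
t=3: _________XX__XX_____
t=4: _________XX__XX_____

4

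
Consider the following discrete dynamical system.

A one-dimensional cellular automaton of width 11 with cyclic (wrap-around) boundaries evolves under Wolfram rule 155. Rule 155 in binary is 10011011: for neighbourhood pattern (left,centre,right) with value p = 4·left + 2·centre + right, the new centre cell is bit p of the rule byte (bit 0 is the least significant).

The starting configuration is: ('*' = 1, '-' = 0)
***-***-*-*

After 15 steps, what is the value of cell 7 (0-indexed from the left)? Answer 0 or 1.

1

[0] ***-***-*-*
[1] **--**----*
[2] *-***-*****
[3] --**--*****
[4] ***-******-
[5] **--*****--
[6] *-******-**
[7] --*****--**
[8] ******-***-
[9] *****--**--
[10] ****-***-**
[11] ***--**--**
[12] **-***-****
[13] *--**--****
[14] -***-******
[15] -**--*****-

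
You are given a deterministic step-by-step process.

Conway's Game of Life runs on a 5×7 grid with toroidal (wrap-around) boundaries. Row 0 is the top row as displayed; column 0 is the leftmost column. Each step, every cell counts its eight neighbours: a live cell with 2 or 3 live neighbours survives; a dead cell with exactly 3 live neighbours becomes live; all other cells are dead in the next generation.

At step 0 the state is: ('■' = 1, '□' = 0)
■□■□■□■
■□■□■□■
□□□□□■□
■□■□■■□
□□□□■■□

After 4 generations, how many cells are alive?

step 0: ■□■□■□■
■□■□■□■
□□□□□■□
■□■□■■□
□□□□■■□
step 1: ■□□□■□□
■□□□■□□
■□□□□□□
□□□■□□□
■□□□□□□
step 2: ■■□□□□■
■■□□□□■
□□□□□□□
□□□□□□□
□□□□□□□
step 3: □■□□□□■
□■□□□□■
■□□□□□□
□□□□□□□
■□□□□□□
step 4: □■□□□□■
□■□□□□■
■□□□□□□
□□□□□□□
■□□□□□□

6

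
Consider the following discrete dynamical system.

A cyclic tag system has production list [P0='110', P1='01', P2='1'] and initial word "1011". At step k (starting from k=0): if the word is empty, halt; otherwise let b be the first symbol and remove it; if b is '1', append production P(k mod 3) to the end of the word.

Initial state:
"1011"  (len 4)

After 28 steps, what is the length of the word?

16

0) "1011"  (len 4)
1) "011110"  (len 6)
2) "11110"  (len 5)
3) "11101"  (len 5)
4) "1101110"  (len 7)
5) "10111001"  (len 8)
6) "01110011"  (len 8)
7) "1110011"  (len 7)
8) "11001101"  (len 8)
9) "10011011"  (len 8)
10) "0011011110"  (len 10)
11) "011011110"  (len 9)
12) "11011110"  (len 8)
13) "1011110110"  (len 10)
14) "01111011001"  (len 11)
15) "1111011001"  (len 10)
16) "111011001110"  (len 12)
17) "1101100111001"  (len 13)
18) "1011001110011"  (len 13)
19) "011001110011110"  (len 15)
20) "11001110011110"  (len 14)
21) "10011100111101"  (len 14)
22) "0011100111101110"  (len 16)
23) "011100111101110"  (len 15)
24) "11100111101110"  (len 14)
25) "1100111101110110"  (len 16)
26) "10011110111011001"  (len 17)
27) "00111101110110011"  (len 17)
28) "0111101110110011"  (len 16)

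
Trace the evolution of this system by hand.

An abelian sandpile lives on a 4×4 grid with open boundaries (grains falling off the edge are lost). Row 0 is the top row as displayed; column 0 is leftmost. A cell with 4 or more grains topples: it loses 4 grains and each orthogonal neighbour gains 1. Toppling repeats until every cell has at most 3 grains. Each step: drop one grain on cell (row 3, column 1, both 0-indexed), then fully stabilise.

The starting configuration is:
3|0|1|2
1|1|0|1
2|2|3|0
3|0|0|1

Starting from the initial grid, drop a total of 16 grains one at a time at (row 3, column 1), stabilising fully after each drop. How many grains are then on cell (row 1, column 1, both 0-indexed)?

3

[0] 3|0|1|2
1|1|0|1
2|2|3|0
3|0|0|1
[1] 3|0|1|2
1|1|0|1
2|2|3|0
3|1|0|1
[2] 3|0|1|2
1|1|0|1
2|2|3|0
3|2|0|1
[3] 3|0|1|2
1|1|0|1
2|2|3|0
3|3|0|1
[4] 3|0|1|2
1|1|0|1
3|3|3|0
0|1|1|1
[5] 3|0|1|2
1|1|0|1
3|3|3|0
0|2|1|1
[6] 3|0|1|2
1|1|0|1
3|3|3|0
0|3|1|1
[7] 3|0|1|2
2|2|1|1
0|2|0|1
2|1|3|1
[8] 3|0|1|2
2|2|1|1
0|2|0|1
2|2|3|1
[9] 3|0|1|2
2|2|1|1
0|2|0|1
2|3|3|1
[10] 3|0|1|2
2|2|1|1
0|3|1|1
3|1|0|2
[11] 3|0|1|2
2|2|1|1
0|3|1|1
3|2|0|2
[12] 3|0|1|2
2|2|1|1
0|3|1|1
3|3|0|2
[13] 3|0|1|2
2|3|1|1
2|0|2|1
0|2|1|2
[14] 3|0|1|2
2|3|1|1
2|0|2|1
0|3|1|2
[15] 3|0|1|2
2|3|1|1
2|1|2|1
1|0|2|2
[16] 3|0|1|2
2|3|1|1
2|1|2|1
1|1|2|2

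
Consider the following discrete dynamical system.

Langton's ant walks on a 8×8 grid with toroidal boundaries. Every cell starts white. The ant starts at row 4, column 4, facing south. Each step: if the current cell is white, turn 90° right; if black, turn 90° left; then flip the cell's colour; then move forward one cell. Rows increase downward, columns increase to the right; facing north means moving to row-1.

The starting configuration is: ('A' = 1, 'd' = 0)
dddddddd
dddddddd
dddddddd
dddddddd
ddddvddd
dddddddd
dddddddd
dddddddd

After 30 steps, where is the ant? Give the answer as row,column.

3,5

gen 0: dddddddd
dddddddd
dddddddd
dddddddd
ddddvddd
dddddddd
dddddddd
dddddddd
gen 1: dddddddd
dddddddd
dddddddd
dddddddd
ddd<Addd
dddddddd
dddddddd
dddddddd
gen 2: dddddddd
dddddddd
dddddddd
ddd^dddd
dddAAddd
dddddddd
dddddddd
dddddddd
gen 3: dddddddd
dddddddd
dddddddd
dddA>ddd
dddAAddd
dddddddd
dddddddd
dddddddd
gen 4: dddddddd
dddddddd
dddddddd
dddAAddd
dddAvddd
dddddddd
dddddddd
dddddddd
gen 5: dddddddd
dddddddd
dddddddd
dddAAddd
dddAd>dd
dddddddd
dddddddd
dddddddd
gen 6: dddddddd
dddddddd
dddddddd
dddAAddd
dddAdAdd
dddddvdd
dddddddd
dddddddd
gen 7: dddddddd
dddddddd
dddddddd
dddAAddd
dddAdAdd
dddd<Add
dddddddd
dddddddd
gen 8: dddddddd
dddddddd
dddddddd
dddAAddd
dddA^Add
ddddAAdd
dddddddd
dddddddd
gen 9: dddddddd
dddddddd
dddddddd
dddAAddd
dddAA>dd
ddddAAdd
dddddddd
dddddddd
gen 10: dddddddd
dddddddd
dddddddd
dddAA^dd
dddAAddd
ddddAAdd
dddddddd
dddddddd
gen 11: dddddddd
dddddddd
dddddddd
dddAAA>d
dddAAddd
ddddAAdd
dddddddd
dddddddd
gen 12: dddddddd
dddddddd
dddddddd
dddAAAAd
dddAAdvd
ddddAAdd
dddddddd
dddddddd
gen 13: dddddddd
dddddddd
dddddddd
dddAAAAd
dddAA<Ad
ddddAAdd
dddddddd
dddddddd
gen 14: dddddddd
dddddddd
dddddddd
dddAA^Ad
dddAAAAd
ddddAAdd
dddddddd
dddddddd
gen 15: dddddddd
dddddddd
dddddddd
dddA<dAd
dddAAAAd
ddddAAdd
dddddddd
dddddddd
gen 16: dddddddd
dddddddd
dddddddd
dddAddAd
dddAvAAd
ddddAAdd
dddddddd
dddddddd
gen 17: dddddddd
dddddddd
dddddddd
dddAddAd
dddAd>Ad
ddddAAdd
dddddddd
dddddddd
gen 18: dddddddd
dddddddd
dddddddd
dddAd^Ad
dddAddAd
ddddAAdd
dddddddd
dddddddd
gen 19: dddddddd
dddddddd
dddddddd
dddAdA>d
dddAddAd
ddddAAdd
dddddddd
dddddddd
gen 20: dddddddd
dddddddd
dddddd^d
dddAdAdd
dddAddAd
ddddAAdd
dddddddd
dddddddd
gen 21: dddddddd
dddddddd
ddddddA>
dddAdAdd
dddAddAd
ddddAAdd
dddddddd
dddddddd
gen 22: dddddddd
dddddddd
ddddddAA
dddAdAdv
dddAddAd
ddddAAdd
dddddddd
dddddddd
gen 23: dddddddd
dddddddd
ddddddAA
dddAdA<A
dddAddAd
ddddAAdd
dddddddd
dddddddd
gen 24: dddddddd
dddddddd
dddddd^A
dddAdAAA
dddAddAd
ddddAAdd
dddddddd
dddddddd
gen 25: dddddddd
dddddddd
ddddd<dA
dddAdAAA
dddAddAd
ddddAAdd
dddddddd
dddddddd
gen 26: dddddddd
ddddd^dd
dddddAdA
dddAdAAA
dddAddAd
ddddAAdd
dddddddd
dddddddd
gen 27: dddddddd
dddddA>d
dddddAdA
dddAdAAA
dddAddAd
ddddAAdd
dddddddd
dddddddd
gen 28: dddddddd
dddddAAd
dddddAvA
dddAdAAA
dddAddAd
ddddAAdd
dddddddd
dddddddd
gen 29: dddddddd
dddddAAd
ddddd<AA
dddAdAAA
dddAddAd
ddddAAdd
dddddddd
dddddddd
gen 30: dddddddd
dddddAAd
ddddddAA
dddAdvAA
dddAddAd
ddddAAdd
dddddddd
dddddddd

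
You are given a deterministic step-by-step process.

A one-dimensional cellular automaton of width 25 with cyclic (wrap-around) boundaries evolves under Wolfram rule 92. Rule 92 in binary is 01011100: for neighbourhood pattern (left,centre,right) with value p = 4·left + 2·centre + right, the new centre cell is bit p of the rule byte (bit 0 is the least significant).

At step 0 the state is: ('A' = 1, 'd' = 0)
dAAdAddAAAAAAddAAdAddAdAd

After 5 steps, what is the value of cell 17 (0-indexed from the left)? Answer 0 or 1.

step 0: dAAdAddAAAAAAddAAdAddAdAd
step 1: dAAdAAdAddddAAdAAdAAdAdAA
step 2: dAAdAAdAAdddAAdAAdAAdAdAA
step 3: dAAdAAdAAAddAAdAAdAAdAdAA
step 4: dAAdAAdAdAAdAAdAAdAAdAdAA
step 5: dAAdAAdAdAAdAAdAAdAAdAdAA

0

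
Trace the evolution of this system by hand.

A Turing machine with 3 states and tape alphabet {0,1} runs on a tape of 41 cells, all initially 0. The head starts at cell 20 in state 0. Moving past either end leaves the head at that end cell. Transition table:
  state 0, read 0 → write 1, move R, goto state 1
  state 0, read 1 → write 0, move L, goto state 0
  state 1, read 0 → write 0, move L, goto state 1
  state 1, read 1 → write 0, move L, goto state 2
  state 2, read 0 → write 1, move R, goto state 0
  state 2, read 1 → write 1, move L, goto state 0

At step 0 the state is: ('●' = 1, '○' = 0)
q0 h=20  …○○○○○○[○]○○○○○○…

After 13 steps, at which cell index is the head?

17

[0] q0 h=20  …○○○○○○[○]○○○○○○…
[1] q1 h=21  …○○○○○●[○]○○○○○○…
[2] q1 h=20  …○○○○○○[●]○○○○○○…
[3] q2 h=19  …○○○○○○[○]○○○○○○…
[4] q0 h=20  …○○○○○●[○]○○○○○○…
[5] q1 h=21  …○○○○●●[○]○○○○○○…
[6] q1 h=20  …○○○○○●[●]○○○○○○…
[7] q2 h=19  …○○○○○○[●]○○○○○○…
[8] q0 h=18  …○○○○○○[○]●○○○○○…
[9] q1 h=19  …○○○○○●[●]○○○○○○…
[10] q2 h=18  …○○○○○○[●]○○○○○○…
[11] q0 h=17  …○○○○○○[○]●○○○○○…
[12] q1 h=18  …○○○○○●[●]○○○○○○…
[13] q2 h=17  …○○○○○○[●]○○○○○○…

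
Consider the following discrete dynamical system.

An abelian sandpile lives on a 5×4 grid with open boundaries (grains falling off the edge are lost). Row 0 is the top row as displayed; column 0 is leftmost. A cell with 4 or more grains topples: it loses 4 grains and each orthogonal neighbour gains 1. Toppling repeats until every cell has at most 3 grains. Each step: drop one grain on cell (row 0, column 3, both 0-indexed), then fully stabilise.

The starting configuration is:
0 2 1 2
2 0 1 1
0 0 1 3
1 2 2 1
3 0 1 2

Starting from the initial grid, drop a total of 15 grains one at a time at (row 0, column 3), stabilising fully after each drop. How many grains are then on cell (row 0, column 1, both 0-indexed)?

3

step 0: 0 2 1 2
2 0 1 1
0 0 1 3
1 2 2 1
3 0 1 2
step 1: 0 2 1 3
2 0 1 1
0 0 1 3
1 2 2 1
3 0 1 2
step 2: 0 2 2 0
2 0 1 2
0 0 1 3
1 2 2 1
3 0 1 2
step 3: 0 2 2 1
2 0 1 2
0 0 1 3
1 2 2 1
3 0 1 2
step 4: 0 2 2 2
2 0 1 2
0 0 1 3
1 2 2 1
3 0 1 2
step 5: 0 2 2 3
2 0 1 2
0 0 1 3
1 2 2 1
3 0 1 2
step 6: 0 2 3 0
2 0 1 3
0 0 1 3
1 2 2 1
3 0 1 2
step 7: 0 2 3 1
2 0 1 3
0 0 1 3
1 2 2 1
3 0 1 2
step 8: 0 2 3 2
2 0 1 3
0 0 1 3
1 2 2 1
3 0 1 2
step 9: 0 2 3 3
2 0 1 3
0 0 1 3
1 2 2 1
3 0 1 2
step 10: 0 3 0 2
2 0 3 1
0 0 2 0
1 2 2 2
3 0 1 2
step 11: 0 3 0 3
2 0 3 1
0 0 2 0
1 2 2 2
3 0 1 2
step 12: 0 3 1 0
2 0 3 2
0 0 2 0
1 2 2 2
3 0 1 2
step 13: 0 3 1 1
2 0 3 2
0 0 2 0
1 2 2 2
3 0 1 2
step 14: 0 3 1 2
2 0 3 2
0 0 2 0
1 2 2 2
3 0 1 2
step 15: 0 3 1 3
2 0 3 2
0 0 2 0
1 2 2 2
3 0 1 2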